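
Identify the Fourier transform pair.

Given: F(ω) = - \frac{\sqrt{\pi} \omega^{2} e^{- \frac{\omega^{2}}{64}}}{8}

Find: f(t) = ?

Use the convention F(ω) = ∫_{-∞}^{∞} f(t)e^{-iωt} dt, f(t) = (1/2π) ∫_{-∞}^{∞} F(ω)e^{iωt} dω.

f(t) = 8 \left(64 t^{2} - 2\right) e^{- 16 t^{2}}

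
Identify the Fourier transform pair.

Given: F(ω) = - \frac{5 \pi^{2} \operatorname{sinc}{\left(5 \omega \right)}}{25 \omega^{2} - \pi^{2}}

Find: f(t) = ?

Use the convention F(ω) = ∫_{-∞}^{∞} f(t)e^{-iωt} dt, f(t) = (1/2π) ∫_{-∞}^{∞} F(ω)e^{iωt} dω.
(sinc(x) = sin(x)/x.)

f(t) = \begin{cases} \cos^{2}{\left(\frac{\pi t}{10} \right)} & \text{for}\: \left|{t}\right| < 5 \\0 & \text{otherwise} \end{cases}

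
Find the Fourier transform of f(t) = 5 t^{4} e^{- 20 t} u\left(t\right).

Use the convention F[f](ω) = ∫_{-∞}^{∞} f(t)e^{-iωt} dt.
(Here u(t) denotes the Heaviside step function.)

F(ω) = \frac{120}{\left(i \omega + 20\right)^{5}}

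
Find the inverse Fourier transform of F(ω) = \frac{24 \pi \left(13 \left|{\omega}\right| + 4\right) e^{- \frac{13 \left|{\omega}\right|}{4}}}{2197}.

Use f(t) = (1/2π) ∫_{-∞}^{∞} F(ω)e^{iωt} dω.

f(t) = \frac{3}{\left(t^{2} + \frac{169}{16}\right)^{2}}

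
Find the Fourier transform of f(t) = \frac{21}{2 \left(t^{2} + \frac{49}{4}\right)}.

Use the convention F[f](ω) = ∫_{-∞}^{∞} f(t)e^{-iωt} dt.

F(ω) = 3 \pi e^{- \frac{7 \left|{\omega}\right|}{2}}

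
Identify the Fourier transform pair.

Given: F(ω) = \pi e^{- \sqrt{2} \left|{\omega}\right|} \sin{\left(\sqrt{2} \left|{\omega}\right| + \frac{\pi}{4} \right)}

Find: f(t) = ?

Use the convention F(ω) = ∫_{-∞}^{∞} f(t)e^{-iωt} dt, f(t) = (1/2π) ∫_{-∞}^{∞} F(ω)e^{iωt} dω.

f(t) = \frac{8}{t^{4} + 16}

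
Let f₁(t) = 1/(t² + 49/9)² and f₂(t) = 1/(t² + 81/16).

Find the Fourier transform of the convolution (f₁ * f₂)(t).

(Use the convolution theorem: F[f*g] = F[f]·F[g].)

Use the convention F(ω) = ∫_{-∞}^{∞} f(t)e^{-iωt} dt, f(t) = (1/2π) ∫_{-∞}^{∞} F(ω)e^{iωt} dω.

F[f₁*f₂](ω) = \frac{2 \pi^{2} \left(7 \left|{\omega}\right| + 3\right) e^{- \frac{55 \left|{\omega}\right|}{12}}}{343}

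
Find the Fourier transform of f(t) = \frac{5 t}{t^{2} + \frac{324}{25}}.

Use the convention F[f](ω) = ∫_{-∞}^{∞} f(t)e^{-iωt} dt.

F(ω) = - 5 i \pi e^{- \frac{18 \left|{\omega}\right|}{5}} \operatorname{sign}{\left(\omega \right)}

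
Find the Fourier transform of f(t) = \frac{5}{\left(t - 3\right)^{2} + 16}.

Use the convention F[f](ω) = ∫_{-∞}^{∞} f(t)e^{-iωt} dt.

F(ω) = \frac{5 \pi e^{- 3 i \omega - 4 \left|{\omega}\right|}}{4}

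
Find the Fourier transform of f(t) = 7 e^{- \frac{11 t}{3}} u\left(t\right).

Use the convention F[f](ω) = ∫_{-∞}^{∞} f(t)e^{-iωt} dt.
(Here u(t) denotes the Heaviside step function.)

F(ω) = \frac{21}{3 i \omega + 11}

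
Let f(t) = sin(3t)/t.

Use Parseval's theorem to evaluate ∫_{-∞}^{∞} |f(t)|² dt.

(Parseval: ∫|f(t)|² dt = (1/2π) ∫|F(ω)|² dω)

∫|f(t)|² dt = 3 \pi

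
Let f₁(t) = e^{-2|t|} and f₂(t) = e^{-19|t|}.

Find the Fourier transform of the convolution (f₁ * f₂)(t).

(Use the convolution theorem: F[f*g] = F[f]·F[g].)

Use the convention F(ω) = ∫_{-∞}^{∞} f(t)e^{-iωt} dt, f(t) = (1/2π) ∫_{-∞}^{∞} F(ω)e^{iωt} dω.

F[f₁*f₂](ω) = \frac{152}{\left(\omega^{2} + 4\right) \left(\omega^{2} + 361\right)}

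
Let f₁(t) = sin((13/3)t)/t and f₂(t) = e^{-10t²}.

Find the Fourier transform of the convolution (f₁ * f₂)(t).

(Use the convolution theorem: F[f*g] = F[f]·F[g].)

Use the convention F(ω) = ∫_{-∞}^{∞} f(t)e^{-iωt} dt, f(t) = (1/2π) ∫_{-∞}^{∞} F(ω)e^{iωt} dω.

F[f₁*f₂](ω) = \begin{cases} \frac{\sqrt{10} \pi^{\frac{3}{2}} e^{- \frac{\omega^{2}}{40}}}{10} & \text{for}\: \omega > - \frac{13}{3} \wedge \omega < \frac{13}{3} \\0 & \text{otherwise} \end{cases}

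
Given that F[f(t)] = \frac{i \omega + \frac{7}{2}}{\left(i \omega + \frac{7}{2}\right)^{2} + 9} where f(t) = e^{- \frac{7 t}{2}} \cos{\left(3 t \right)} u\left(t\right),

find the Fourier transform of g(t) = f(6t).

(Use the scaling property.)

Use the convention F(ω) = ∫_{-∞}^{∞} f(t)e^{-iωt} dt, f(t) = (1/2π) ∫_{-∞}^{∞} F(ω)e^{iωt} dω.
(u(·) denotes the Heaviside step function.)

F[g](ω) = \frac{i \omega + 21}{\left(i \omega + 21\right)^{2} + 324}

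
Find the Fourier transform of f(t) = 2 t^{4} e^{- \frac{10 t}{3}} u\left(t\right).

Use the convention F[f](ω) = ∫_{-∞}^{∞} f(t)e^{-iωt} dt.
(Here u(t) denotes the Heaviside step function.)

F(ω) = \frac{11664}{\left(3 i \omega + 10\right)^{5}}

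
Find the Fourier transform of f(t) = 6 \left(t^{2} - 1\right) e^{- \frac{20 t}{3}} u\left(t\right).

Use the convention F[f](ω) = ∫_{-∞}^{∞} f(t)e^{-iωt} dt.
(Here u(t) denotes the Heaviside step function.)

F(ω) = \frac{18 \left(54 i \omega - \left(3 i \omega + 20\right)^{3} + 360\right)}{\left(3 i \omega + 20\right)^{4}}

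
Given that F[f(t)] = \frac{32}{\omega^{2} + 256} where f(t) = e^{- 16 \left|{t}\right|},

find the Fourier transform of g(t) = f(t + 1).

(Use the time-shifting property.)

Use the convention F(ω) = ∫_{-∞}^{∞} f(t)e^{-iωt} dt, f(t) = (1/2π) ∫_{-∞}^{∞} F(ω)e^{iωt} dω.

F[g](ω) = \frac{32 e^{i \omega}}{\omega^{2} + 256}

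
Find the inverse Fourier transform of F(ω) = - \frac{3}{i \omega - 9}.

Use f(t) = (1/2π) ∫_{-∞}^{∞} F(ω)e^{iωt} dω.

f(t) = 3 e^{9 t} u\left(- t\right)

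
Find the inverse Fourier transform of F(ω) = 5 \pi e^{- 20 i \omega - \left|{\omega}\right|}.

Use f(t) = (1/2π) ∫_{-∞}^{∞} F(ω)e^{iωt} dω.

f(t) = \frac{5}{\left(t - 20\right)^{2} + 1}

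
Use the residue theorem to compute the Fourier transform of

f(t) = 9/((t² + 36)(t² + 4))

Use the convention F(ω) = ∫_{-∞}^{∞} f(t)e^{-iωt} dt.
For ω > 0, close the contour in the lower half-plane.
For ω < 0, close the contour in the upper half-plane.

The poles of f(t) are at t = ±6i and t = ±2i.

Let g(z) = f(z)e^{-iωz}; for large |z| the factor e^{-iωz} decays in the lower half-plane when ω > 0 and in the upper half-plane when ω < 0.

Case ω > 0 (lower half-plane, clockwise contour ⇒ F(ω) = -2πi·ΣRes):
  Res_{z = - 6 i} g(z) = - \frac{3 i e^{- 6 \omega}}{128}
  Res_{z = - 2 i} g(z) = \frac{9 i e^{- 2 \omega}}{128}
  F(ω) = -2πi·ΣRes = \frac{3 \pi \left(3 e^{4 \omega} - 1\right) e^{- 6 \omega}}{64}

Case ω < 0 (upper half-plane, counterclockwise contour ⇒ F(ω) = +2πi·ΣRes):
  Res_{z = 6 i} g(z) = \frac{3 i e^{6 \omega}}{128}
  Res_{z = 2 i} g(z) = - \frac{9 i e^{2 \omega}}{128}
  F(ω) = 2πi·ΣRes = \frac{3 \pi \left(3 - e^{4 \omega}\right) e^{2 \omega}}{64}

Both cases combine into a single formula in |ω|:

F(ω) = \frac{3 \pi \left(3 e^{4 \left|{\omega}\right|} - 1\right) e^{- 6 \left|{\omega}\right|}}{64}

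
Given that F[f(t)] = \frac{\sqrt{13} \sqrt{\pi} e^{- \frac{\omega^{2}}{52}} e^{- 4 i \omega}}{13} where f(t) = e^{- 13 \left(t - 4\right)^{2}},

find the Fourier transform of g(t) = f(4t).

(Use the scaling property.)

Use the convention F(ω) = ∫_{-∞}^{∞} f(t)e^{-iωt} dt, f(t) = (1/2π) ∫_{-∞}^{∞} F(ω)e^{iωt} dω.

F[g](ω) = \frac{\sqrt{13} \sqrt{\pi} e^{- \omega \left(\frac{\omega}{832} + i\right)}}{52}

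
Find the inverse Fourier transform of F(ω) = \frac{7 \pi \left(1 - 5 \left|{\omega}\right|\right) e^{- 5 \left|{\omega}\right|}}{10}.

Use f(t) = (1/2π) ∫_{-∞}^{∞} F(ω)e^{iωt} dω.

f(t) = \frac{7 t^{2}}{\left(t^{2} + 25\right)^{2}}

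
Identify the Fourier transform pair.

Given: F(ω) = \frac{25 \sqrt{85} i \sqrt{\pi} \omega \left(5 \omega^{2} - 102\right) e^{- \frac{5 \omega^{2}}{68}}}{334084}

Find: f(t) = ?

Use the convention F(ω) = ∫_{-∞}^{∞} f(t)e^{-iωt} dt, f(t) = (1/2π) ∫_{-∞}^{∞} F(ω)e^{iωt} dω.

f(t) = 2 t^{3} e^{- \frac{17 t^{2}}{5}}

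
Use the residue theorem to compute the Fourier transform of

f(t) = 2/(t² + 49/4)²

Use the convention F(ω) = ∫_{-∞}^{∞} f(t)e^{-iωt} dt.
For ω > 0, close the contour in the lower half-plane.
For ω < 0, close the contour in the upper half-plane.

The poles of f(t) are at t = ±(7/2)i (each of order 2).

Let g(z) = f(z)e^{-iωz}; for large |z| the factor e^{-iωz} decays in the lower half-plane when ω > 0 and in the upper half-plane when ω < 0.

Case ω > 0 (lower half-plane, clockwise contour ⇒ F(ω) = -2πi·ΣRes):
  Res_{z = - \frac{7 i}{2}} g(z) = \frac{2 i \left(7 \omega + 2\right) e^{- \frac{7 \omega}{2}}}{343} (pole of order 2)
  F(ω) = -2πi·ΣRes = \frac{4 \pi \left(7 \omega + 2\right) e^{- \frac{7 \omega}{2}}}{343}

Case ω < 0 (upper half-plane, counterclockwise contour ⇒ F(ω) = +2πi·ΣRes):
  Res_{z = \frac{7 i}{2}} g(z) = \frac{2 i \left(7 \omega - 2\right) e^{\frac{7 \omega}{2}}}{343} (pole of order 2)
  F(ω) = 2πi·ΣRes = \frac{4 \pi \left(2 - 7 \omega\right) e^{\frac{7 \omega}{2}}}{343}

Both cases combine into a single formula in |ω|:

F(ω) = \frac{4 \pi \left(7 \left|{\omega}\right| + 2\right) e^{- \frac{7 \left|{\omega}\right|}{2}}}{343}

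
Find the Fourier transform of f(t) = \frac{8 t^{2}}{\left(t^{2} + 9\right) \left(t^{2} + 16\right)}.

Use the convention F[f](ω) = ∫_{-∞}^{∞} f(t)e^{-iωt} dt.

F(ω) = \frac{8 \pi \left(4 - 3 e^{\left|{\omega}\right|}\right) e^{- 4 \left|{\omega}\right|}}{7}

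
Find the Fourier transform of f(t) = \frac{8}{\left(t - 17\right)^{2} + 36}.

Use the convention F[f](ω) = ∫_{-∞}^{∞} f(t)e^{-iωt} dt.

F(ω) = \frac{4 \pi e^{- 17 i \omega - 6 \left|{\omega}\right|}}{3}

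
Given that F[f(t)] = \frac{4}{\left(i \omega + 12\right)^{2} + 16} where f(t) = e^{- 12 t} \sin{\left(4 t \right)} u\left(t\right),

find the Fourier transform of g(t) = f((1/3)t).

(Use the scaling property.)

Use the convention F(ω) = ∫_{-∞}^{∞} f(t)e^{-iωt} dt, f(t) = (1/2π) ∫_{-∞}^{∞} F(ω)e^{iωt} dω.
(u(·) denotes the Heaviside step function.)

F[g](ω) = \frac{12}{9 \left(i \omega + 4\right)^{2} + 16}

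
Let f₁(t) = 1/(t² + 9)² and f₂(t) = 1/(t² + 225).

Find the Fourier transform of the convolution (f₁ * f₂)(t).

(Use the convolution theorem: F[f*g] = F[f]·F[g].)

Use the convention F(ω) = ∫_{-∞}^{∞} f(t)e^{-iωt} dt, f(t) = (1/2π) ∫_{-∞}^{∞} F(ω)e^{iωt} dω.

F[f₁*f₂](ω) = \frac{\pi^{2} \left(3 \left|{\omega}\right| + 1\right) e^{- 18 \left|{\omega}\right|}}{810}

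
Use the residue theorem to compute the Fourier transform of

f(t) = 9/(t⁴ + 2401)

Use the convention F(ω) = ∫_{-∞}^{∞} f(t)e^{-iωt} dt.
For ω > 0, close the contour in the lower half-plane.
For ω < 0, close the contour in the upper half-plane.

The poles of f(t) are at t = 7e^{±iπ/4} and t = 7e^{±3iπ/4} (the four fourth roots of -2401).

Let g(z) = f(z)e^{-iωz}; for large |z| the factor e^{-iωz} decays in the lower half-plane when ω > 0 and in the upper half-plane when ω < 0.

Case ω > 0 (lower half-plane, clockwise contour ⇒ F(ω) = -2πi·ΣRes):
  Res_{z = - \frac{7 \sqrt{2}}{2} - \frac{7 \sqrt{2} i}{2}} g(z) = \frac{9 \sqrt{2} i \left(1 - i\right) e^{\frac{7 \sqrt{2} \omega \left(-1 + i\right)}{2}}}{2744}
  Res_{z = \frac{7 \sqrt{2}}{2} - \frac{7 \sqrt{2} i}{2}} g(z) = \frac{9 \sqrt{2} i \left(1 + i\right) e^{- \frac{7 \sqrt{2} \omega \left(1 + i\right)}{2}}}{2744}
  F(ω) = -2πi·ΣRes = \frac{9 \sqrt{2} \pi \left(1 - i\right) \left(e^{7 \sqrt{2} i \omega} + i\right) e^{- \frac{7 \sqrt{2} \omega \left(1 + i\right)}{2}}}{1372} = \frac{9 \pi e^{- \frac{7 \sqrt{2} \omega}{2}} \sin{\left(\frac{7 \sqrt{2} \omega}{2} + \frac{\pi}{4} \right)}}{343}

Case ω < 0 (upper half-plane, counterclockwise contour ⇒ F(ω) = +2πi·ΣRes):
  Res_{z = \frac{7 \sqrt{2}}{2} + \frac{7 \sqrt{2} i}{2}} g(z) = \frac{9 \sqrt{2} i \left(-1 + i\right) e^{\frac{7 \sqrt{2} \omega \left(1 - i\right)}{2}}}{2744}
  Res_{z = - \frac{7 \sqrt{2}}{2} + \frac{7 \sqrt{2} i}{2}} g(z) = \frac{9 \sqrt{2} \left(1 - i\right) e^{\frac{7 \sqrt{2} \omega \left(1 + i\right)}{2}}}{2744}
  F(ω) = 2πi·ΣRes = - \frac{9 \sqrt{2} i \pi \left(i \left(1 - i\right) e^{\frac{7 \sqrt{2} \omega \left(1 - i\right)}{2}} - \left(1 - i\right) e^{\frac{7 \sqrt{2} \omega \left(1 + i\right)}{2}}\right)}{1372} = \frac{9 \pi e^{\frac{7 \sqrt{2} \omega}{2}} \cos{\left(\frac{7 \sqrt{2} \omega}{2} + \frac{\pi}{4} \right)}}{343}

Both cases combine into a single formula in |ω|:

F(ω) = \frac{9 \pi e^{- \frac{7 \sqrt{2} \left|{\omega}\right|}{2}} \sin{\left(\frac{7 \sqrt{2} \left|{\omega}\right|}{2} + \frac{\pi}{4} \right)}}{343}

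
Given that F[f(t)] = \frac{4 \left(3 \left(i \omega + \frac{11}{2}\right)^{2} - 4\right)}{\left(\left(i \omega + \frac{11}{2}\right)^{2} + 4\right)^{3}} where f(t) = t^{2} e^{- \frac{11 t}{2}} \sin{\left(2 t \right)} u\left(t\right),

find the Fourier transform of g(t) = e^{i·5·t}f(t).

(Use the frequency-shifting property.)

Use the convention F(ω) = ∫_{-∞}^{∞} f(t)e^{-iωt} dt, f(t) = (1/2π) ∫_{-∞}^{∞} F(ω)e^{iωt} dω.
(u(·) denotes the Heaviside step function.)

F[g](ω) = \frac{64 \left(3 \left(2 i \left(\omega - 5\right) + 11\right)^{2} - 16\right)}{\left(\left(2 i \left(\omega - 5\right) + 11\right)^{2} + 16\right)^{3}}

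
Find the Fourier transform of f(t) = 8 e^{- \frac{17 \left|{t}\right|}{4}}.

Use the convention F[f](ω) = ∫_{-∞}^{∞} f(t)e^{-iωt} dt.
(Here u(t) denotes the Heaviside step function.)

F(ω) = \frac{1088}{16 \omega^{2} + 289}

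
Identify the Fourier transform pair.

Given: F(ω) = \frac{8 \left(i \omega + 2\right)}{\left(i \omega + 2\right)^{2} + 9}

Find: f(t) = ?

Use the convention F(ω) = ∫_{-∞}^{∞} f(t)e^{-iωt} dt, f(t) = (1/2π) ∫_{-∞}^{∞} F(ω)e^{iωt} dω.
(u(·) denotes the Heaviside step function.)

f(t) = 8 e^{- 2 t} \cos{\left(3 t \right)} u\left(t\right)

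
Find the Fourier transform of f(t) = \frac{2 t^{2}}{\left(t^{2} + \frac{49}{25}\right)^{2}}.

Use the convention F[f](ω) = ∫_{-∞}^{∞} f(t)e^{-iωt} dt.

F(ω) = \frac{\pi \left(5 - 7 \left|{\omega}\right|\right) e^{- \frac{7 \left|{\omega}\right|}{5}}}{7}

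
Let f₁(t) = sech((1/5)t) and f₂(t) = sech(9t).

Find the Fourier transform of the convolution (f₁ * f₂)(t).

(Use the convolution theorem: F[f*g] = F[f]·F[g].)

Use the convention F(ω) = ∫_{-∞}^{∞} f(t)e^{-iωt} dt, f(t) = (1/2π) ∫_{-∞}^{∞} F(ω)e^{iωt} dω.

F[f₁*f₂](ω) = \frac{5 \pi^{2}}{9 \cosh{\left(\frac{\pi \omega}{18} \right)} \cosh{\left(\frac{5 \pi \omega}{2} \right)}}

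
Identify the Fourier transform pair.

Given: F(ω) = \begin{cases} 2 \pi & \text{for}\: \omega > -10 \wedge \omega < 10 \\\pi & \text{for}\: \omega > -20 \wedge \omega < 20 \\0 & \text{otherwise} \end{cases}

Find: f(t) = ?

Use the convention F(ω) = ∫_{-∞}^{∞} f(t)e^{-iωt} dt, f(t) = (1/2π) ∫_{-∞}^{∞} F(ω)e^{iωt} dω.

f(t) = \frac{2 \sin{\left(15 t \right)} \cos{\left(5 t \right)}}{t}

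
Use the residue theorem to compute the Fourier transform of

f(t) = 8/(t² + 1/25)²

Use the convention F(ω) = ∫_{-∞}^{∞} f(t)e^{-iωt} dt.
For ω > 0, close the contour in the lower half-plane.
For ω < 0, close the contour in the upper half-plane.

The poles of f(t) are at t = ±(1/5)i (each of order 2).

Let g(z) = f(z)e^{-iωz}; for large |z| the factor e^{-iωz} decays in the lower half-plane when ω > 0 and in the upper half-plane when ω < 0.

Case ω > 0 (lower half-plane, clockwise contour ⇒ F(ω) = -2πi·ΣRes):
  Res_{z = - \frac{i}{5}} g(z) = 50 i \left(\omega + 5\right) e^{- \frac{\omega}{5}} (pole of order 2)
  F(ω) = -2πi·ΣRes = 100 \pi \left(\omega + 5\right) e^{- \frac{\omega}{5}}

Case ω < 0 (upper half-plane, counterclockwise contour ⇒ F(ω) = +2πi·ΣRes):
  Res_{z = \frac{i}{5}} g(z) = 50 i \left(\omega - 5\right) e^{\frac{\omega}{5}} (pole of order 2)
  F(ω) = 2πi·ΣRes = 100 \pi \left(5 - \omega\right) e^{\frac{\omega}{5}}

Both cases combine into a single formula in |ω|:

F(ω) = 100 \pi \left(\left|{\omega}\right| + 5\right) e^{- \frac{\left|{\omega}\right|}{5}}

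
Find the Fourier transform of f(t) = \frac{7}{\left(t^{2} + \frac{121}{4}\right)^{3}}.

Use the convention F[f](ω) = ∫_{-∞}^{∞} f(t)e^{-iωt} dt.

F(ω) = \frac{7 \pi \left(121 \omega^{2} + 66 \left|{\omega}\right| + 12\right) e^{- \frac{11 \left|{\omega}\right|}{2}}}{161051}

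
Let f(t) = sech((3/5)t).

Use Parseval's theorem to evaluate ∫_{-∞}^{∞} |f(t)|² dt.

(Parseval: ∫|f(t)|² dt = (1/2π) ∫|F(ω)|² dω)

∫|f(t)|² dt = \frac{10}{3}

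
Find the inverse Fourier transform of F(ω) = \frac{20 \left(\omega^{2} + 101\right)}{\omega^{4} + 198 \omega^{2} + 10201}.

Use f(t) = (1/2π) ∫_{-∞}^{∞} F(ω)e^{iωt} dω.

f(t) = e^{- 10 \left|{t}\right|} \cos{\left(\left|{t}\right| \right)}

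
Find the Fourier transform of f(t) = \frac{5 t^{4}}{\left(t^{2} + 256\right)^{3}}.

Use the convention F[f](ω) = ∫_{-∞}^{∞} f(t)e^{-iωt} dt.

F(ω) = \frac{5 \pi \left(256 \omega^{2} - 80 \left|{\omega}\right| + 3\right) e^{- 16 \left|{\omega}\right|}}{128}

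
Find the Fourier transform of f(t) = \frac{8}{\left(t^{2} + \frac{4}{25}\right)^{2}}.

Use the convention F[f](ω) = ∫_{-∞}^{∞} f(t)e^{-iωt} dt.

F(ω) = \frac{25 \pi \left(2 \left|{\omega}\right| + 5\right) e^{- \frac{2 \left|{\omega}\right|}{5}}}{2}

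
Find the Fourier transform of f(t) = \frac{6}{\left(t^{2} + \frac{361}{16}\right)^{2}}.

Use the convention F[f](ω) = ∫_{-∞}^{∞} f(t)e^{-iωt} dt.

F(ω) = \frac{48 \pi \left(19 \left|{\omega}\right| + 4\right) e^{- \frac{19 \left|{\omega}\right|}{4}}}{6859}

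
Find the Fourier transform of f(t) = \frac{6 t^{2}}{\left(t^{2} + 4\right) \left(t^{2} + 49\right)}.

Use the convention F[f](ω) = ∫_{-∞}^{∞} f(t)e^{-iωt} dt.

F(ω) = \frac{2 \pi \left(7 - 2 e^{5 \left|{\omega}\right|}\right) e^{- 7 \left|{\omega}\right|}}{15}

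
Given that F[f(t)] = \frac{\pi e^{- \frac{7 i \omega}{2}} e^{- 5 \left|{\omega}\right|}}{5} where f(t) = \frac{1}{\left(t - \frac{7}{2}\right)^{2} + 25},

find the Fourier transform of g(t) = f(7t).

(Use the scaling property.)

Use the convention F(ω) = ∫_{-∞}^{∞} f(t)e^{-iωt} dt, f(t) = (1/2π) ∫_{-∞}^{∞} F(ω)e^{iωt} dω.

F[g](ω) = \frac{\pi e^{- \frac{i \omega}{2} - \frac{5 \left|{\omega}\right|}{7}}}{35}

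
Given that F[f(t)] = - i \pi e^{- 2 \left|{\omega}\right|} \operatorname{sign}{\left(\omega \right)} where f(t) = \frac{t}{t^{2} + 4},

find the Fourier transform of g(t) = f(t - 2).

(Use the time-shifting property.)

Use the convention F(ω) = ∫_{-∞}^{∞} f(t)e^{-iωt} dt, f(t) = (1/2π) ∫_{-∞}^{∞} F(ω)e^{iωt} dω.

F[g](ω) = - i \pi e^{- 2 i \omega} e^{- 2 \left|{\omega}\right|} \operatorname{sign}{\left(\omega \right)}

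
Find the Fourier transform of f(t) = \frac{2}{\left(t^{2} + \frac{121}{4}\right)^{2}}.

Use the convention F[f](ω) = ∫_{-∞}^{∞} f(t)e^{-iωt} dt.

F(ω) = \frac{4 \pi \left(11 \left|{\omega}\right| + 2\right) e^{- \frac{11 \left|{\omega}\right|}{2}}}{1331}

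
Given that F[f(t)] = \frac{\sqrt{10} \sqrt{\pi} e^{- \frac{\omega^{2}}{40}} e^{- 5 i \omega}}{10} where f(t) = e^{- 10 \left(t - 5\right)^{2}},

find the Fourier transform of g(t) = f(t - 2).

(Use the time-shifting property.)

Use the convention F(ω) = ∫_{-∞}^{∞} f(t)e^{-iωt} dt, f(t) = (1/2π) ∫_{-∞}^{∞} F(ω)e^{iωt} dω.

F[g](ω) = \frac{\sqrt{10} \sqrt{\pi} e^{- \frac{\omega \left(\omega + 280 i\right)}{40}}}{10}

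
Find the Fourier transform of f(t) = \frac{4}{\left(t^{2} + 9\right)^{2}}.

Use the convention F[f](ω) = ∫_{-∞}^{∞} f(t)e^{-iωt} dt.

F(ω) = \frac{2 \pi \left(3 \left|{\omega}\right| + 1\right) e^{- 3 \left|{\omega}\right|}}{27}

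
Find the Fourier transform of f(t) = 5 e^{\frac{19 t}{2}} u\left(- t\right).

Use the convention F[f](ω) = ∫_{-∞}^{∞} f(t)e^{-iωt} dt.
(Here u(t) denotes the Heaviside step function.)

F(ω) = - \frac{10}{2 i \omega - 19}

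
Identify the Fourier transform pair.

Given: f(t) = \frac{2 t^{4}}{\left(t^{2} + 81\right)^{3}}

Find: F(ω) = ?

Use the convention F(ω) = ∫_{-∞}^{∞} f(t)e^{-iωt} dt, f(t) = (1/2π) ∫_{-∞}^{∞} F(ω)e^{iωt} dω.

F(ω) = \frac{\pi \left(27 \omega^{2} - 15 \left|{\omega}\right| + 1\right) e^{- 9 \left|{\omega}\right|}}{12}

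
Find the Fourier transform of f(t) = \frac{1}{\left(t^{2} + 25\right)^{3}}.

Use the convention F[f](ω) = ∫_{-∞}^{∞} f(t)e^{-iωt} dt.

F(ω) = \frac{\pi \left(25 \omega^{2} + 15 \left|{\omega}\right| + 3\right) e^{- 5 \left|{\omega}\right|}}{25000}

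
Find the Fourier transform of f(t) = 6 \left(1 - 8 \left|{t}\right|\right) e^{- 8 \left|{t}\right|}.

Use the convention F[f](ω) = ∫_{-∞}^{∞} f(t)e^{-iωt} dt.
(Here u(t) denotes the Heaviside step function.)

F(ω) = \frac{192 \omega^{2}}{\left(\omega^{2} + 64\right)^{2}}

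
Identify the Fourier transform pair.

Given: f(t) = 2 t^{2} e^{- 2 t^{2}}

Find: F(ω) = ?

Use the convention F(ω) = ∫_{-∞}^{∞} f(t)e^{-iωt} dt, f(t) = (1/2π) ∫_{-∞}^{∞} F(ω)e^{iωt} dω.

F(ω) = \frac{\sqrt{2} \sqrt{\pi} \left(4 - \omega^{2}\right) e^{- \frac{\omega^{2}}{8}}}{16}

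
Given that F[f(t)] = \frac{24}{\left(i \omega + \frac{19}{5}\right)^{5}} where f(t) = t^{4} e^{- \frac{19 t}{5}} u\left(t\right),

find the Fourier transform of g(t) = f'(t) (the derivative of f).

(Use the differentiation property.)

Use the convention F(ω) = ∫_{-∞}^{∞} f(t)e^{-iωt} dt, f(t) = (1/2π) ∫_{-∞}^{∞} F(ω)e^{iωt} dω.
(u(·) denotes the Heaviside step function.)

F[g](ω) = \frac{75000 i \omega}{\left(5 i \omega + 19\right)^{5}}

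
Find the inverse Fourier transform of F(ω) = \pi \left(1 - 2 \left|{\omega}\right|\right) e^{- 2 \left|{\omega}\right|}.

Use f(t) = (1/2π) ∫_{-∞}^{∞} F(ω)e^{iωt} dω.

f(t) = \frac{4 t^{2}}{\left(t^{2} + 4\right)^{2}}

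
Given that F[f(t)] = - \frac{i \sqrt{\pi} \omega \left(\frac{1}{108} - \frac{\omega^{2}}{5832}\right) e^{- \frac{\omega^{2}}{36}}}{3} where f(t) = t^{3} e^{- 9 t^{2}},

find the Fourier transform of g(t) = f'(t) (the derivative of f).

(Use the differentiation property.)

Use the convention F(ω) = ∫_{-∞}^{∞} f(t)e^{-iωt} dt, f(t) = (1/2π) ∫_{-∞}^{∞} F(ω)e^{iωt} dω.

F[g](ω) = \frac{\sqrt{\pi} \omega^{2} \left(54 - \omega^{2}\right) e^{- \frac{\omega^{2}}{36}}}{17496}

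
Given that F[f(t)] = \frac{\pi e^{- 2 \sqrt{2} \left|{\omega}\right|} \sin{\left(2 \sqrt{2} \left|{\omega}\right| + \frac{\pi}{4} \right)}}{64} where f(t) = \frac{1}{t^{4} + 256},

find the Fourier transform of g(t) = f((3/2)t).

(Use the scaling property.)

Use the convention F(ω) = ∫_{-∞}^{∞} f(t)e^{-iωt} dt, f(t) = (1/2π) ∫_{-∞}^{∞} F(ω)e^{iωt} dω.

F[g](ω) = \frac{\pi e^{- \frac{4 \sqrt{2} \left|{\omega}\right|}{3}} \sin{\left(\frac{4 \sqrt{2} \left|{\omega}\right|}{3} + \frac{\pi}{4} \right)}}{96}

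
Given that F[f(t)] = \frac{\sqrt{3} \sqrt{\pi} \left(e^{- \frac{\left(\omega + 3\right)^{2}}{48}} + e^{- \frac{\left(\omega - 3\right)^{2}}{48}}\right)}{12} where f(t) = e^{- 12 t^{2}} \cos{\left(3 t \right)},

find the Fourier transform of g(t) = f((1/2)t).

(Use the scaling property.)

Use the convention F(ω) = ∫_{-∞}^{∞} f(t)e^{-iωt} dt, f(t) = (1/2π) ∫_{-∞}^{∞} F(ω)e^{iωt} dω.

F[g](ω) = \frac{\sqrt{3} \sqrt{\pi} \left(e^{\frac{\omega}{2}} + 1\right) e^{- \frac{\omega^{2}}{12} - \frac{\omega}{4} - \frac{3}{16}}}{6}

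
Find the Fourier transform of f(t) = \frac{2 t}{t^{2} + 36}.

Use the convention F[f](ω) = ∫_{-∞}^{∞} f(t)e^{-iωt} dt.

F(ω) = - 2 i \pi e^{- 6 \left|{\omega}\right|} \operatorname{sign}{\left(\omega \right)}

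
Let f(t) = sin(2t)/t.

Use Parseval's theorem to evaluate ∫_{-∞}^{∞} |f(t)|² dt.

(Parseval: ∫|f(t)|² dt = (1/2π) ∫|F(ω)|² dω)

∫|f(t)|² dt = 2 \pi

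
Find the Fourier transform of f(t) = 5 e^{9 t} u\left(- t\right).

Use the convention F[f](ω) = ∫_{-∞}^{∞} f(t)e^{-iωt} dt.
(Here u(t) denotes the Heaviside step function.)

F(ω) = - \frac{5}{i \omega - 9}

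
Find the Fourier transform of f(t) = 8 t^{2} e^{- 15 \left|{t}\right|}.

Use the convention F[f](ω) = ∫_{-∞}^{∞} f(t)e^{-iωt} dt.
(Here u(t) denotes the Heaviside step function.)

F(ω) = \frac{1440 \left(75 - \omega^{2}\right)}{\left(\omega^{2} + 225\right)^{3}}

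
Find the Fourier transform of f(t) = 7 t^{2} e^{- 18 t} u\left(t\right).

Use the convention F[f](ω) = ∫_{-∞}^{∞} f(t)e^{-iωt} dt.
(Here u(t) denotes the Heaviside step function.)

F(ω) = \frac{14}{\left(i \omega + 18\right)^{3}}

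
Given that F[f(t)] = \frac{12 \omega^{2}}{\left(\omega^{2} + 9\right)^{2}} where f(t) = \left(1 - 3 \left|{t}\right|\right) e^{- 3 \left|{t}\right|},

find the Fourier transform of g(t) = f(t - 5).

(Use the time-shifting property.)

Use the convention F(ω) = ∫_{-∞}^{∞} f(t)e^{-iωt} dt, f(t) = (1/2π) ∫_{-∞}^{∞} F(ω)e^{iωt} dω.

F[g](ω) = \frac{12 \omega^{2} e^{- 5 i \omega}}{\left(\omega^{2} + 9\right)^{2}}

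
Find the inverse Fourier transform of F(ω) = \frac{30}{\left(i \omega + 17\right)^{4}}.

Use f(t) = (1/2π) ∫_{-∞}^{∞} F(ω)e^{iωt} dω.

f(t) = 5 t^{3} e^{- 17 t} u\left(t\right)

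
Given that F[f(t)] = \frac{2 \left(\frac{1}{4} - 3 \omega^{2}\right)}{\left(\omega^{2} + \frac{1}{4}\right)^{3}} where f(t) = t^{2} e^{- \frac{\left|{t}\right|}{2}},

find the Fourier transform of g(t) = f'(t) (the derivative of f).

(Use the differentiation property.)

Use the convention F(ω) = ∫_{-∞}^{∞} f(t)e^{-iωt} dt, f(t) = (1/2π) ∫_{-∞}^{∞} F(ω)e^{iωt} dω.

F[g](ω) = - \frac{32 i \omega \left(12 \omega^{2} - 1\right)}{\left(4 \omega^{2} + 1\right)^{3}}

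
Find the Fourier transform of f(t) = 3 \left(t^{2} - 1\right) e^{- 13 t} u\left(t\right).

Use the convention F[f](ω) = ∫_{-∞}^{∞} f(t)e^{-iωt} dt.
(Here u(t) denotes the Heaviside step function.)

F(ω) = \frac{3 \left(2 i \omega - \left(i \omega + 13\right)^{3} + 26\right)}{\left(i \omega + 13\right)^{4}}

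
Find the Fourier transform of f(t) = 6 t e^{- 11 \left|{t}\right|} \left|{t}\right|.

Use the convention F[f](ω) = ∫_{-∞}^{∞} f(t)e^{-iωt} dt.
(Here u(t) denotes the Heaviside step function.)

F(ω) = \frac{24 i \omega \left(\omega^{2} - 363\right)}{\left(\omega^{2} + 121\right)^{3}}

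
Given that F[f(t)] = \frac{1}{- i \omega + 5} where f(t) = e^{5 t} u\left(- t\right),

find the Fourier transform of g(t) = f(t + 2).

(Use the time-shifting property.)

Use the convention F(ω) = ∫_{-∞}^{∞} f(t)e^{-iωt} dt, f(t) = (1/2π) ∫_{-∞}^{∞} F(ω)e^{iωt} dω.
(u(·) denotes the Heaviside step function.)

F[g](ω) = - \frac{e^{2 i \omega}}{i \omega - 5}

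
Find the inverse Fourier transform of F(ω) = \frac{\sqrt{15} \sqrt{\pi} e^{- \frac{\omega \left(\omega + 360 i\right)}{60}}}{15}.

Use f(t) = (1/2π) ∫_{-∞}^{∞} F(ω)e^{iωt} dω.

f(t) = e^{- 15 \left(t - 6\right)^{2}}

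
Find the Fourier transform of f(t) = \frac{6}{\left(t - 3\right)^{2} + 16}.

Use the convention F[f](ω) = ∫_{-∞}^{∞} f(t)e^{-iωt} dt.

F(ω) = \frac{3 \pi e^{- 3 i \omega - 4 \left|{\omega}\right|}}{2}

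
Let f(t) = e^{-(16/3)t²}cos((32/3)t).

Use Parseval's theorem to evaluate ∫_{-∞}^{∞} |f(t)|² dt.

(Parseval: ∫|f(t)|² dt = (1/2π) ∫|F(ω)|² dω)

∫|f(t)|² dt = \frac{\sqrt{6} \sqrt{\pi} \left(1 + e^{\frac{32}{3}}\right)}{16 e^{\frac{32}{3}}}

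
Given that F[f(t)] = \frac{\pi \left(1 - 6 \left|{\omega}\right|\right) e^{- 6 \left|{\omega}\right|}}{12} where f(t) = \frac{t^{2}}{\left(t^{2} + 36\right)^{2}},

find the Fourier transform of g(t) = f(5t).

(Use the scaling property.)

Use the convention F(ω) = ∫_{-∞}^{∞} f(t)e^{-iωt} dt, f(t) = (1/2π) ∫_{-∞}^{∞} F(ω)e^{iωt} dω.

F[g](ω) = \frac{\pi \left(5 - 6 \left|{\omega}\right|\right) e^{- \frac{6 \left|{\omega}\right|}{5}}}{300}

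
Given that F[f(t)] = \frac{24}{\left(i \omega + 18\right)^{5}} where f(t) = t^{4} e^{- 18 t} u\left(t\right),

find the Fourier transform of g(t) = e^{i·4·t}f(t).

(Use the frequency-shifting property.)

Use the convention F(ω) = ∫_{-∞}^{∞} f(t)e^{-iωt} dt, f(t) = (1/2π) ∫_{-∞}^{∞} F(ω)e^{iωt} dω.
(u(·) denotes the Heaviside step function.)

F[g](ω) = \frac{24}{\left(i \left(\omega - 4\right) + 18\right)^{5}}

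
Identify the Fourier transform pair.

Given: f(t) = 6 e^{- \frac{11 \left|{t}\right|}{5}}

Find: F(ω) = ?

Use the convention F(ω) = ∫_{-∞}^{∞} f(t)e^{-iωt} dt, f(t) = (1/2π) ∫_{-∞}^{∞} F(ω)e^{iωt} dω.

F(ω) = \frac{660}{25 \omega^{2} + 121}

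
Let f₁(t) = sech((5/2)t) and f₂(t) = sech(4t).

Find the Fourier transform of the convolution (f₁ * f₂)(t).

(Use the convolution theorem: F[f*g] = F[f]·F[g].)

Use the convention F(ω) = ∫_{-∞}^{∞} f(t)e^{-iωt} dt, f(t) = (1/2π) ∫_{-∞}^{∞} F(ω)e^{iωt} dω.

F[f₁*f₂](ω) = \frac{\pi^{2}}{10 \cosh{\left(\frac{\pi \omega}{8} \right)} \cosh{\left(\frac{\pi \omega}{5} \right)}}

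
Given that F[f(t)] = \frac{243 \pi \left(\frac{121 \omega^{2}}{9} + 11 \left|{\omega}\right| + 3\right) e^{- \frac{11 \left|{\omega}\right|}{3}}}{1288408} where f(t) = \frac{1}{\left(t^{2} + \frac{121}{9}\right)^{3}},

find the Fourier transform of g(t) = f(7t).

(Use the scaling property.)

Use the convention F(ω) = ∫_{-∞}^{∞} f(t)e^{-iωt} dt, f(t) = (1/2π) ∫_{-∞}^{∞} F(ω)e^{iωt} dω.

F[g](ω) = \frac{27 \pi \left(121 \omega^{2} + 693 \left|{\omega}\right| + 1323\right) e^{- \frac{11 \left|{\omega}\right|}{21}}}{441923944}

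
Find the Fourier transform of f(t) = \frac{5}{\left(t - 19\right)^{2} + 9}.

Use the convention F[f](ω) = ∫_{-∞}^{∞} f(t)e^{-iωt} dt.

F(ω) = \frac{5 \pi e^{- 19 i \omega - 3 \left|{\omega}\right|}}{3}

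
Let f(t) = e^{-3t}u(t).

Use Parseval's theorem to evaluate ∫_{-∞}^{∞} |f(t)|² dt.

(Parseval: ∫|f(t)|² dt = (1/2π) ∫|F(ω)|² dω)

∫|f(t)|² dt = \frac{1}{6}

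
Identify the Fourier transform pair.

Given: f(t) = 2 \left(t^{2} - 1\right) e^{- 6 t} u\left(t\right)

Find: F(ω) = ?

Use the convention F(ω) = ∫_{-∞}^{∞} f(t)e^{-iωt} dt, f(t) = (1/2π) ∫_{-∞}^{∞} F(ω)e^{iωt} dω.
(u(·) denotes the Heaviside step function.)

F(ω) = \frac{2 \left(2 i \omega - \left(i \omega + 6\right)^{3} + 12\right)}{\left(i \omega + 6\right)^{4}}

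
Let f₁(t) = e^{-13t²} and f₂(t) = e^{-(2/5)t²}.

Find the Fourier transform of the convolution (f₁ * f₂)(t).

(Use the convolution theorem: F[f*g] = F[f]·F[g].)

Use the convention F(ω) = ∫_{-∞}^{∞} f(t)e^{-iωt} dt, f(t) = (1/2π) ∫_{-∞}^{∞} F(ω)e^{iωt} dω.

F[f₁*f₂](ω) = \frac{\sqrt{130} \pi e^{- \frac{67 \omega^{2}}{104}}}{26}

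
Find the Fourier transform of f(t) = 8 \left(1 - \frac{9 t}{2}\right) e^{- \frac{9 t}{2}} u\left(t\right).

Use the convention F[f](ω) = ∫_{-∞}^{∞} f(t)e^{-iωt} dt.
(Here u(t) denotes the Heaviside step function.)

F(ω) = \frac{32 i \omega}{- 4 \omega^{2} + 36 i \omega + 81}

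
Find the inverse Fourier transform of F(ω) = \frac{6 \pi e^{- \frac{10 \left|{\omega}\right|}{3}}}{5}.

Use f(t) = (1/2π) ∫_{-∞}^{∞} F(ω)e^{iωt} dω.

f(t) = \frac{4}{t^{2} + \frac{100}{9}}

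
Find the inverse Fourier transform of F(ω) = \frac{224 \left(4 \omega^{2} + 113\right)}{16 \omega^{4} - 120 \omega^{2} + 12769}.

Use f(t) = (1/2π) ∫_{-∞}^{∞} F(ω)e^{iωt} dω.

f(t) = 8 e^{- \frac{7 \left|{t}\right|}{2}} \cos{\left(4 \left|{t}\right| \right)}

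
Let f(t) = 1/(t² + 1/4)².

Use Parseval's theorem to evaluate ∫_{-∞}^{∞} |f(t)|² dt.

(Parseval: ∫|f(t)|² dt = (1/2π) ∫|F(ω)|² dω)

∫|f(t)|² dt = 40 \pi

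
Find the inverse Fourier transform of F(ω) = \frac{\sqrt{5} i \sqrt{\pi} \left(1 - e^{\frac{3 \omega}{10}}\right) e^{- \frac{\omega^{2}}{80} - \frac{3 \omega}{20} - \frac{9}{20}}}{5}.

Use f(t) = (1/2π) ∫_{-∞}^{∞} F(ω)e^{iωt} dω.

f(t) = 4 e^{- 20 t^{2}} \sin{\left(6 t \right)}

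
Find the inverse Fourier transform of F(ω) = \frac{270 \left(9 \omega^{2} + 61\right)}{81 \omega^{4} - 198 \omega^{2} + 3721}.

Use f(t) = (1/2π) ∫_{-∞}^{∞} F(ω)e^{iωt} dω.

f(t) = 9 e^{- \frac{5 \left|{t}\right|}{3}} \cos{\left(2 \left|{t}\right| \right)}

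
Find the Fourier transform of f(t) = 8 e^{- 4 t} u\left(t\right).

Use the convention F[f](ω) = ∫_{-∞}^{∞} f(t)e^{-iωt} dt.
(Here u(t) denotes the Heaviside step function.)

F(ω) = \frac{8}{i \omega + 4}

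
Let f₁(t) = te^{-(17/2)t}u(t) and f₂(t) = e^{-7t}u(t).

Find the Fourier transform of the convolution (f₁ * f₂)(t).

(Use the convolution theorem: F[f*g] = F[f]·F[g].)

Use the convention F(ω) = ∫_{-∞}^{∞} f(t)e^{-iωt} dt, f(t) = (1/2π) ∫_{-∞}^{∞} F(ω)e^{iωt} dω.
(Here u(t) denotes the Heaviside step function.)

F[f₁*f₂](ω) = \frac{4}{\left(i \omega + 7\right) \left(2 i \omega + 17\right)^{2}}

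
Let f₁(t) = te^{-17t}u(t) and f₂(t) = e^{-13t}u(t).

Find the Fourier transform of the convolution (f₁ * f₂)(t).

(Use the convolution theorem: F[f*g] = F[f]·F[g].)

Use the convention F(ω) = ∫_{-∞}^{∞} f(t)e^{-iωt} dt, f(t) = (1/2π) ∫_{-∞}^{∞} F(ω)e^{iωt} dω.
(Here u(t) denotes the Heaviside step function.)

F[f₁*f₂](ω) = \frac{1}{\left(i \omega + 13\right) \left(i \omega + 17\right)^{2}}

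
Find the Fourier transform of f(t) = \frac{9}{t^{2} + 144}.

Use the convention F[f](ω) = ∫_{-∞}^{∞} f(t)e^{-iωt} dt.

F(ω) = \frac{3 \pi e^{- 12 \left|{\omega}\right|}}{4}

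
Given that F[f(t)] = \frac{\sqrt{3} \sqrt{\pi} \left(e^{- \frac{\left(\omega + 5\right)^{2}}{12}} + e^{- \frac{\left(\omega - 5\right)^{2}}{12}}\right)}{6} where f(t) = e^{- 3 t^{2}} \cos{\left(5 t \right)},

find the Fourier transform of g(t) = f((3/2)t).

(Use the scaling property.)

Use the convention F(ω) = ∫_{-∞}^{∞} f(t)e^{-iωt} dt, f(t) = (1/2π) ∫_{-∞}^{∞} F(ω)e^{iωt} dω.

F[g](ω) = \frac{\sqrt{3} \sqrt{\pi} \left(e^{\frac{10 \omega}{9}} + 1\right) e^{- \frac{\omega^{2}}{27} - \frac{5 \omega}{9} - \frac{25}{12}}}{9}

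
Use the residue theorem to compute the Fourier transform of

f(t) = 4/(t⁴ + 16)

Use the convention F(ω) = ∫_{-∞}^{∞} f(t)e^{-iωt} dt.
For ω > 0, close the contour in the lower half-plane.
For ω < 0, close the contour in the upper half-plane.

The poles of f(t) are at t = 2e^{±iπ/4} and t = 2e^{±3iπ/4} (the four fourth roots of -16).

Let g(z) = f(z)e^{-iωz}; for large |z| the factor e^{-iωz} decays in the lower half-plane when ω > 0 and in the upper half-plane when ω < 0.

Case ω > 0 (lower half-plane, clockwise contour ⇒ F(ω) = -2πi·ΣRes):
  Res_{z = - \sqrt{2} - \sqrt{2} i} g(z) = \frac{\sqrt{2} i \left(1 - i\right) e^{\sqrt{2} \omega \left(-1 + i\right)}}{16}
  Res_{z = \sqrt{2} - \sqrt{2} i} g(z) = \frac{\sqrt{2} i \left(1 + i\right) e^{- \sqrt{2} \omega \left(1 + i\right)}}{16}
  F(ω) = -2πi·ΣRes = \frac{\sqrt{2} \pi \left(1 - i\right) \left(e^{2 \sqrt{2} i \omega} + i\right) e^{- \sqrt{2} \omega \left(1 + i\right)}}{8} = \frac{\pi e^{- \sqrt{2} \omega} \sin{\left(\sqrt{2} \omega + \frac{\pi}{4} \right)}}{2}

Case ω < 0 (upper half-plane, counterclockwise contour ⇒ F(ω) = +2πi·ΣRes):
  Res_{z = \sqrt{2} + \sqrt{2} i} g(z) = \frac{\sqrt{2} i \left(-1 + i\right) e^{\sqrt{2} \omega \left(1 - i\right)}}{16}
  Res_{z = - \sqrt{2} + \sqrt{2} i} g(z) = \frac{\sqrt{2} \left(1 - i\right) e^{\sqrt{2} \omega \left(1 + i\right)}}{16}
  F(ω) = 2πi·ΣRes = - \frac{\sqrt{2} i \pi \left(i \left(1 - i\right) e^{\sqrt{2} \omega \left(1 - i\right)} - \left(1 - i\right) e^{\sqrt{2} \omega \left(1 + i\right)}\right)}{8} = \frac{\pi e^{\sqrt{2} \omega} \cos{\left(\sqrt{2} \omega + \frac{\pi}{4} \right)}}{2}

Both cases combine into a single formula in |ω|:

F(ω) = \frac{\pi e^{- \sqrt{2} \left|{\omega}\right|} \sin{\left(\sqrt{2} \left|{\omega}\right| + \frac{\pi}{4} \right)}}{2}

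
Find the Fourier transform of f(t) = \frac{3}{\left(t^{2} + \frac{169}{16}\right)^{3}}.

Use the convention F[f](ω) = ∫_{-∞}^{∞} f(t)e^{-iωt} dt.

F(ω) = \frac{24 \pi \left(169 \omega^{2} + 156 \left|{\omega}\right| + 48\right) e^{- \frac{13 \left|{\omega}\right|}{4}}}{371293}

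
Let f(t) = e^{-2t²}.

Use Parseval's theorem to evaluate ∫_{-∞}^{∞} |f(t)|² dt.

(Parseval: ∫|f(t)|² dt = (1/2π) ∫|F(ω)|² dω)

∫|f(t)|² dt = \frac{\sqrt{\pi}}{2}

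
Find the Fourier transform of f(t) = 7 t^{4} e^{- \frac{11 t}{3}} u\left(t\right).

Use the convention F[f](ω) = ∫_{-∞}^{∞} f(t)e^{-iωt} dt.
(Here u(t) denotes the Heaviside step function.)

F(ω) = \frac{40824}{\left(3 i \omega + 11\right)^{5}}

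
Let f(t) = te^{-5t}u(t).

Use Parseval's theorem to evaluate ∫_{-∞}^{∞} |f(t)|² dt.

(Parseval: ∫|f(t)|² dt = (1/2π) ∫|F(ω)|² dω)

∫|f(t)|² dt = \frac{1}{500}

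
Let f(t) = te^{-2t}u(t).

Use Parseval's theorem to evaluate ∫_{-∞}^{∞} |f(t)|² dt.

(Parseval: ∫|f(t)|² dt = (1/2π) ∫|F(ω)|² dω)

∫|f(t)|² dt = \frac{1}{32}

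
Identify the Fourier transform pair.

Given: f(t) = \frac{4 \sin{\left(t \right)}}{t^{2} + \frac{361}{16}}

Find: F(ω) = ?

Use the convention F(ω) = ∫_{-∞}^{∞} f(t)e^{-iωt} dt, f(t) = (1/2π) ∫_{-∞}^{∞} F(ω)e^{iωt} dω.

F(ω) = \frac{8 i \pi e^{- \frac{19 \left|{\omega + 1}\right|}{4}}}{19} - \frac{8 i \pi e^{- \frac{19 \left|{\omega - 1}\right|}{4}}}{19}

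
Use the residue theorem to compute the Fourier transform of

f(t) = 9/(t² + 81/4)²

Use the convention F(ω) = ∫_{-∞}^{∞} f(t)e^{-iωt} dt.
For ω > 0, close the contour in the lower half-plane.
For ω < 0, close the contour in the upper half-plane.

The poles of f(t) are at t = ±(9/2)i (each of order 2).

Let g(z) = f(z)e^{-iωz}; for large |z| the factor e^{-iωz} decays in the lower half-plane when ω > 0 and in the upper half-plane when ω < 0.

Case ω > 0 (lower half-plane, clockwise contour ⇒ F(ω) = -2πi·ΣRes):
  Res_{z = - \frac{9 i}{2}} g(z) = \frac{i \left(9 \omega + 2\right) e^{- \frac{9 \omega}{2}}}{81} (pole of order 2)
  F(ω) = -2πi·ΣRes = \frac{2 \pi \left(9 \omega + 2\right) e^{- \frac{9 \omega}{2}}}{81}

Case ω < 0 (upper half-plane, counterclockwise contour ⇒ F(ω) = +2πi·ΣRes):
  Res_{z = \frac{9 i}{2}} g(z) = \frac{i \left(9 \omega - 2\right) e^{\frac{9 \omega}{2}}}{81} (pole of order 2)
  F(ω) = 2πi·ΣRes = \frac{2 \pi \left(2 - 9 \omega\right) e^{\frac{9 \omega}{2}}}{81}

Both cases combine into a single formula in |ω|:

F(ω) = \frac{2 \pi \left(9 \left|{\omega}\right| + 2\right) e^{- \frac{9 \left|{\omega}\right|}{2}}}{81}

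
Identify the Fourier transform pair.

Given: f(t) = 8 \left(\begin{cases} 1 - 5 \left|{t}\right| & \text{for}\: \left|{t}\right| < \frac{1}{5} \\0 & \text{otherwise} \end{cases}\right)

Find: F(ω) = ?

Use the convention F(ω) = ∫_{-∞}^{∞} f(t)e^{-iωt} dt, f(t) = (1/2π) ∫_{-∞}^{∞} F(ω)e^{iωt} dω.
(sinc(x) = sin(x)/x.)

F(ω) = \frac{8 \operatorname{sinc}^{2}{\left(\frac{\omega}{10} \right)}}{5}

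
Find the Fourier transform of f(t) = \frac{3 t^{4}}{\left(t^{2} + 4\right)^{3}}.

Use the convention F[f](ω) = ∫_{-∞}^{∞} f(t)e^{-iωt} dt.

F(ω) = \frac{3 \pi \left(4 \omega^{2} - 10 \left|{\omega}\right| + 3\right) e^{- 2 \left|{\omega}\right|}}{16}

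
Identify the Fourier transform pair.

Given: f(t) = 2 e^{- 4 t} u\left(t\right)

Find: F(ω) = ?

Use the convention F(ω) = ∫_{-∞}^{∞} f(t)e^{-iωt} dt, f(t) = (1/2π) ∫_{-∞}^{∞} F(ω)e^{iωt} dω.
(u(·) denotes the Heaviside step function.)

F(ω) = \frac{2}{i \omega + 4}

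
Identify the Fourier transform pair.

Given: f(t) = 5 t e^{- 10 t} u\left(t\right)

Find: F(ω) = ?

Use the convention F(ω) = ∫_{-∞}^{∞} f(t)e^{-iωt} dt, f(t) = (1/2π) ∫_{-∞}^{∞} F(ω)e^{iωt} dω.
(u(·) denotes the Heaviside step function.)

F(ω) = \frac{5}{\left(i \omega + 10\right)^{2}}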